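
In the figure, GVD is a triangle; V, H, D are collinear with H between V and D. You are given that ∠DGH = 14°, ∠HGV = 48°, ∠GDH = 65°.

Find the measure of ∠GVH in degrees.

1. ∠DHG = 101°  [△GHD]
2. ∠GHV = 79°  [linear pair at H on VD]
3. ∠GVH = 53°  [△GVH]

∠GVH = 53°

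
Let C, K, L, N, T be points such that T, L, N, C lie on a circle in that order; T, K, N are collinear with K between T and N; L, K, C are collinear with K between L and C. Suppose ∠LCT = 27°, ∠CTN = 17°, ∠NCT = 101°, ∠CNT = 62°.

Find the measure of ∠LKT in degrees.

∠LKT = 44°

1. ∠LNT = 27°  [same arc TL]
2. ∠NLT = 79°  [cyclic TLNC, opposite ∠L+∠C]
3. ∠CLT = 62°  [same arc TC]
4. ∠LTN = 74°  [△TLN]
5. ∠LKT = 44°  [△TKL]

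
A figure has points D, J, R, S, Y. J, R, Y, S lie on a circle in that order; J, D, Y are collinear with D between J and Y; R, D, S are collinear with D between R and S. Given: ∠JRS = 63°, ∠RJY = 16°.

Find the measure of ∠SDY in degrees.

∠SDY = 101°

1. ∠JYS = 63°  [same arc JS]
2. ∠RSY = 16°  [same arc RY]
3. ∠SDY = 101°  [△YDS]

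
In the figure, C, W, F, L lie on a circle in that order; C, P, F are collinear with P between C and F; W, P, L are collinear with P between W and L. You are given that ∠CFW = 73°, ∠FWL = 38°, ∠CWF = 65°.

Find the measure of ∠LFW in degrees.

∠LFW = 100°

1. ∠FCW = 42°  [△CWF]
2. ∠FLW = 42°  [same arc WF]
3. ∠LFW = 100°  [△WFL]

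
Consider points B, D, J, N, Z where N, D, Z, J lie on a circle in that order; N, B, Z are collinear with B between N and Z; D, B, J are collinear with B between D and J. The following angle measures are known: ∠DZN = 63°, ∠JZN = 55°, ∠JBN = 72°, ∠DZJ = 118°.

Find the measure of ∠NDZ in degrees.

∠NDZ = 100°

1. ∠DJN = 63°  [same arc ND]
2. ∠JNZ = 45°  [△NBJ]
3. ∠NJZ = 80°  [△NZJ]
4. ∠NDZ = 100°  [cyclic NDZJ, opposite ∠D+∠J]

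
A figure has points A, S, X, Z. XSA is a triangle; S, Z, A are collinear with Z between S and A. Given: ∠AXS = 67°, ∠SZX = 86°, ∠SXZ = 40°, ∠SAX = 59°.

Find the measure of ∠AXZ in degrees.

1. ∠AZX = 94°  [linear pair at Z on SA]
2. ∠XAZ = 59°  [Z on ray AS]
3. ∠AXZ = 27°  [△XZA]

∠AXZ = 27°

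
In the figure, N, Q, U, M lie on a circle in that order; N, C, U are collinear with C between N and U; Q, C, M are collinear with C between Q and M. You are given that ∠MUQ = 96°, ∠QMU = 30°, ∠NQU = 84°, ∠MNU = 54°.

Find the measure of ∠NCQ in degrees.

∠NCQ = 120°

1. ∠MQU = 54°  [△QUM]
2. ∠QNU = 30°  [same arc QU]
3. ∠NUQ = 66°  [△NQU]
4. ∠QCU = 60°  [△QCU]
5. ∠NCQ = 120°  [linear pair at C on NU]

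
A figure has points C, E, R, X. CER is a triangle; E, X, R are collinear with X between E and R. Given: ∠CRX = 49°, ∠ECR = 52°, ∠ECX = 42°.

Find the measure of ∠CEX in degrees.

∠CEX = 79°

1. ∠CRE = 49°  [X on ray RE]
2. ∠CER = 79°  [△CER]
3. ∠CEX = 79°  [X on ray ER]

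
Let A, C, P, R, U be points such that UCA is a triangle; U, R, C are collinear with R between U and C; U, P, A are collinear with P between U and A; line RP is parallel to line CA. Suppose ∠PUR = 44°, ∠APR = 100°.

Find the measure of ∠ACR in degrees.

∠ACR = 56°

1. ∠RPU = 80°  [linear pair at P on UA]
2. ∠PRU = 56°  [△URP]
3. ∠CRP = 124°  [linear pair at R on UC]
4. ∠ACR = 56°  [RP∥CA, co-interior at C–R]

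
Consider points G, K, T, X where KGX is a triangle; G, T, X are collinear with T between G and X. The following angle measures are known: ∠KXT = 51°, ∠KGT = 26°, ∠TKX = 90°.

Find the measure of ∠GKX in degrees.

1. ∠GXK = 51°  [T on ray XG]
2. ∠KGX = 26°  [T on ray GX]
3. ∠GKX = 103°  [△KGX]

∠GKX = 103°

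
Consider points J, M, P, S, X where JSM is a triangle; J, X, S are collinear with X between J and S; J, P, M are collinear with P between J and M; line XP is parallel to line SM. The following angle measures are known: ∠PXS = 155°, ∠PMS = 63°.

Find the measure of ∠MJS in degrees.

1. ∠JXP = 25°  [linear pair at X on JS]
2. ∠JMS = 63°  [P on ray MJ]
3. ∠JSM = 25°  [XP∥SM, corresponding at X]
4. ∠MJS = 92°  [△JSM]

∠MJS = 92°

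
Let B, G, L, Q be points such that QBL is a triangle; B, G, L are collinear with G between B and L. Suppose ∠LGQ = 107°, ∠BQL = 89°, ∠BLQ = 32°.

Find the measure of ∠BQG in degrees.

1. ∠BGQ = 73°  [linear pair at G on BL]
2. ∠LBQ = 59°  [△QBL]
3. ∠GBQ = 59°  [G on ray BL]
4. ∠BQG = 48°  [△QBG]

∠BQG = 48°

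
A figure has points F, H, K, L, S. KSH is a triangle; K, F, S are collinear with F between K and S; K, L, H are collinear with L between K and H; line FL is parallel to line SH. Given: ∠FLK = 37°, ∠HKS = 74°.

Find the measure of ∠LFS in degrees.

1. ∠KHS = 37°  [FL∥SH, corresponding at L]
2. ∠HSK = 69°  [△KSH]
3. ∠KFL = 69°  [FL∥SH, corresponding at F]
4. ∠LFS = 111°  [linear pair at F on KS]

∠LFS = 111°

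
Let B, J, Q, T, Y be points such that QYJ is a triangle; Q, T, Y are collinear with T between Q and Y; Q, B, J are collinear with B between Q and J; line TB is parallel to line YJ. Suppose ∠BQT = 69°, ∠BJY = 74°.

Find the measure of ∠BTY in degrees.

∠BTY = 143°

1. ∠JQY = 69°  [T on QY, B on QJ]
2. ∠QJY = 74°  [B on ray JQ]
3. ∠JYQ = 37°  [△QYJ]
4. ∠BTQ = 37°  [TB∥YJ, corresponding at T]
5. ∠BTY = 143°  [linear pair at T on QY]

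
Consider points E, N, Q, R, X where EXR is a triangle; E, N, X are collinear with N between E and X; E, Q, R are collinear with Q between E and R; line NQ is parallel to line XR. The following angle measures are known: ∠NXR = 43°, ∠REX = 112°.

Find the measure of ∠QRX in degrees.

1. ∠EXR = 43°  [N on ray XE]
2. ∠ERX = 25°  [△EXR]
3. ∠QRX = 25°  [Q on ray RE]

∠QRX = 25°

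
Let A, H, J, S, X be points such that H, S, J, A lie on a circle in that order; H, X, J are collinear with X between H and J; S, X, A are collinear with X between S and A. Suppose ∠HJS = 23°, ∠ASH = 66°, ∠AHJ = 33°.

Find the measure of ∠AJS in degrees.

1. ∠HAS = 23°  [same arc HS]
2. ∠AHS = 91°  [△HSA]
3. ∠AJS = 89°  [cyclic HSJA, opposite ∠H+∠J]

∠AJS = 89°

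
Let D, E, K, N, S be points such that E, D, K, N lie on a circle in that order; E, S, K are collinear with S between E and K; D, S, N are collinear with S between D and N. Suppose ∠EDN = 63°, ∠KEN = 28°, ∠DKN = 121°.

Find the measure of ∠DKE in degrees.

∠DKE = 58°

1. ∠EKN = 63°  [same arc EN]
2. ∠KDN = 28°  [same arc KN]
3. ∠ENK = 89°  [△EKN]
4. ∠DNK = 31°  [△DKN]
5. ∠EDK = 91°  [cyclic EDKN, opposite ∠D+∠N]
6. ∠DEK = 31°  [same arc DK]
7. ∠DKE = 58°  [△EDK]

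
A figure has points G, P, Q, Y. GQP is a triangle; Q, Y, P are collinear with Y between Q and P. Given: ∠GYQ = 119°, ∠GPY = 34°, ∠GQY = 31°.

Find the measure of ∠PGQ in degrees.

∠PGQ = 115°

1. ∠GPQ = 34°  [Y on ray PQ]
2. ∠GQP = 31°  [Y on ray QP]
3. ∠PGQ = 115°  [△GQP]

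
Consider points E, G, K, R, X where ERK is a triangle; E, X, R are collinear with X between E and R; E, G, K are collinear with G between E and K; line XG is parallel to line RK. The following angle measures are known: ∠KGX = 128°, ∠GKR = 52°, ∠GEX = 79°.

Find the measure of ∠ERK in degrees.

∠ERK = 49°

1. ∠EKR = 52°  [G on ray KE]
2. ∠KER = 79°  [X on ER, G on EK]
3. ∠ERK = 49°  [△ERK]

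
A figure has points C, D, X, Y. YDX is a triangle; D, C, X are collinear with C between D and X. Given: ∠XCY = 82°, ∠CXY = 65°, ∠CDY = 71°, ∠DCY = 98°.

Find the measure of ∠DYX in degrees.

1. ∠DXY = 65°  [C on ray XD]
2. ∠XDY = 71°  [C on ray DX]
3. ∠DYX = 44°  [△YDX]

∠DYX = 44°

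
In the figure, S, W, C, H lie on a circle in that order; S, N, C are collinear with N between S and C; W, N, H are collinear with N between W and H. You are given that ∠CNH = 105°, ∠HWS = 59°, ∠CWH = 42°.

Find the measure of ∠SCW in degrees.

∠SCW = 63°

1. ∠SNW = 105°  [vertical angles at N]
2. ∠CNW = 75°  [linear pair at N on SC]
3. ∠SCW = 63°  [△WNC]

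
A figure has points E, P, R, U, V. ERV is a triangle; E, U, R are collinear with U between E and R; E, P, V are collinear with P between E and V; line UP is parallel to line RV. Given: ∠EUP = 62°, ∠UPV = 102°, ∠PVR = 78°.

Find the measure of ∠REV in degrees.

∠REV = 40°

1. ∠ERV = 62°  [UP∥RV, corresponding at U]
2. ∠EVR = 78°  [P on ray VE]
3. ∠REV = 40°  [△ERV]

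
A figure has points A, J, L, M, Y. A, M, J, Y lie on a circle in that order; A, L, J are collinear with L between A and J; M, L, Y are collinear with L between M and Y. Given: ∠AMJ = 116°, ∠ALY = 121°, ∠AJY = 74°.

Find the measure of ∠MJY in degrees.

1. ∠AYJ = 64°  [cyclic AMJY, opposite ∠M+∠Y]
2. ∠JLY = 59°  [linear pair at L on AJ]
3. ∠JAY = 42°  [△AJY]
4. ∠JYM = 47°  [△JLY]
5. ∠JMY = 42°  [same arc JY]
6. ∠MJY = 91°  [△MJY]

∠MJY = 91°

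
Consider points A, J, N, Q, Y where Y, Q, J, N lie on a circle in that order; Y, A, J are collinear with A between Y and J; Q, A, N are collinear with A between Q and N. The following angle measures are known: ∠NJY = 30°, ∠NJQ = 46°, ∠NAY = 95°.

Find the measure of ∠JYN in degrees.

1. ∠NQY = 30°  [same arc YN]
2. ∠NYQ = 134°  [cyclic YQJN, opposite ∠Y+∠J]
3. ∠QNY = 16°  [△YQN]
4. ∠JYN = 69°  [△YAN]

∠JYN = 69°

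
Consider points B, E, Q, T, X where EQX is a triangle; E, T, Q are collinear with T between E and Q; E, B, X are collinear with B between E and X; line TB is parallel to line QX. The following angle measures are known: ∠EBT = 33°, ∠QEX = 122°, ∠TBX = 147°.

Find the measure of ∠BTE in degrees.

1. ∠EXQ = 33°  [TB∥QX, corresponding at B]
2. ∠EQX = 25°  [△EQX]
3. ∠BTE = 25°  [TB∥QX, corresponding at T]

∠BTE = 25°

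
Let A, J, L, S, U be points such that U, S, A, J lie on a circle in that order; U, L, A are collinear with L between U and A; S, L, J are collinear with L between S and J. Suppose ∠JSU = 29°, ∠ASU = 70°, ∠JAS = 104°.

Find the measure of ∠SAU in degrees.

1. ∠JUS = 76°  [cyclic USAJ, opposite ∠U+∠A]
2. ∠SJU = 75°  [△USJ]
3. ∠SAU = 75°  [same arc US]

∠SAU = 75°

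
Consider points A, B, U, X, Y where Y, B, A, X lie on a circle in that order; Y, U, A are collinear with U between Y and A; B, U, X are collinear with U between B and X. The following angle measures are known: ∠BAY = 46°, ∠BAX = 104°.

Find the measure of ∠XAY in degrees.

1. ∠BXY = 46°  [same arc YB]
2. ∠BYX = 76°  [cyclic YBAX, opposite ∠Y+∠A]
3. ∠XBY = 58°  [△YBX]
4. ∠XAY = 58°  [same arc YX]

∠XAY = 58°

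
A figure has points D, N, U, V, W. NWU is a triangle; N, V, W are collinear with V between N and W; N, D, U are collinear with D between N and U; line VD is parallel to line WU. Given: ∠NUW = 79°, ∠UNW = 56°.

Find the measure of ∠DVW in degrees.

∠DVW = 135°

1. ∠NWU = 45°  [△NWU]
2. ∠DVN = 45°  [VD∥WU, corresponding at V]
3. ∠DVW = 135°  [linear pair at V on NW]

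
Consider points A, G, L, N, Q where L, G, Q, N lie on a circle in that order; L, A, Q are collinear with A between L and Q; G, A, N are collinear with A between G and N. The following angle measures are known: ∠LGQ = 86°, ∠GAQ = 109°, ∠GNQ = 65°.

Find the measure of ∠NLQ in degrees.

1. ∠LNQ = 94°  [cyclic LGQN, opposite ∠G+∠N]
2. ∠LAN = 109°  [vertical angles at A]
3. ∠NAQ = 71°  [linear pair at A on LQ]
4. ∠LQN = 44°  [△QAN]
5. ∠NLQ = 42°  [△LQN]

∠NLQ = 42°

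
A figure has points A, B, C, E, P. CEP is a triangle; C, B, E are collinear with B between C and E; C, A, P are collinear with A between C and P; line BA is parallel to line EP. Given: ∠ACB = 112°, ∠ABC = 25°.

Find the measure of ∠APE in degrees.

∠APE = 43°

1. ∠BAC = 43°  [△CBA]
2. ∠BAP = 137°  [linear pair at A on CP]
3. ∠APE = 43°  [BA∥EP, co-interior at P–A]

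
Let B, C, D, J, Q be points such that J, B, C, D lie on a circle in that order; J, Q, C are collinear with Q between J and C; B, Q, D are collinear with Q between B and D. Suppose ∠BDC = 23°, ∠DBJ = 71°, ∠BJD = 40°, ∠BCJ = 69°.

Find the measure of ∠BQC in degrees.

∠BQC = 94°

1. ∠BJC = 23°  [same arc BC]
2. ∠BQJ = 86°  [△JQB]
3. ∠BQC = 94°  [linear pair at Q on JC]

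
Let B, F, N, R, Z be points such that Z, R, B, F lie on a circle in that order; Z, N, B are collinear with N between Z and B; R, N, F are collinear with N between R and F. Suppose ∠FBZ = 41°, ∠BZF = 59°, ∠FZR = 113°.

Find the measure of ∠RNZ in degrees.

1. ∠FRZ = 41°  [same arc ZF]
2. ∠BFZ = 80°  [△ZBF]
3. ∠RFZ = 26°  [△ZRF]
4. ∠BRZ = 100°  [cyclic ZRBF, opposite ∠R+∠F]
5. ∠RBZ = 26°  [same arc ZR]
6. ∠BZR = 54°  [△ZRB]
7. ∠RNZ = 85°  [△ZNR]

∠RNZ = 85°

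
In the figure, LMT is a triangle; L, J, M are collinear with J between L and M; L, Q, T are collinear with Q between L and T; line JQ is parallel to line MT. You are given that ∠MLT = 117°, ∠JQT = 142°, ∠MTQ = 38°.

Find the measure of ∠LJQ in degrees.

1. ∠JLQ = 117°  [J on LM, Q on LT]
2. ∠JQL = 38°  [linear pair at Q on LT]
3. ∠LJQ = 25°  [△LJQ]

∠LJQ = 25°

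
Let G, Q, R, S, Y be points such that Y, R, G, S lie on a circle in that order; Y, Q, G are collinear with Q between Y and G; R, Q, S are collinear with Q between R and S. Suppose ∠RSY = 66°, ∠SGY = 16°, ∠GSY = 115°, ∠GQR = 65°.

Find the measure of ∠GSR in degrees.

∠GSR = 49°

1. ∠RGY = 66°  [same arc YR]
2. ∠GRY = 65°  [cyclic YRGS, opposite ∠R+∠S]
3. ∠GYR = 49°  [△YRG]
4. ∠GSR = 49°  [same arc RG]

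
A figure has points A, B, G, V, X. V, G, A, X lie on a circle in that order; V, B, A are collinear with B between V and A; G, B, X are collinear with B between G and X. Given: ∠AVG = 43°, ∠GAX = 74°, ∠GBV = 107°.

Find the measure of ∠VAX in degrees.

1. ∠AXG = 43°  [same arc GA]
2. ∠ABX = 107°  [vertical angles at B]
3. ∠VAX = 30°  [△ABX]

∠VAX = 30°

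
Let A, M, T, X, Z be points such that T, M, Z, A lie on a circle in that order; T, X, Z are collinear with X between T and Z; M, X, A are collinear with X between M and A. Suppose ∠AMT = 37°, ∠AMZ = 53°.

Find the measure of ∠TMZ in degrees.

1. ∠AZT = 37°  [same arc TA]
2. ∠ATZ = 53°  [same arc ZA]
3. ∠TAZ = 90°  [△TZA]
4. ∠TMZ = 90°  [cyclic TMZA, opposite ∠M+∠A]

∠TMZ = 90°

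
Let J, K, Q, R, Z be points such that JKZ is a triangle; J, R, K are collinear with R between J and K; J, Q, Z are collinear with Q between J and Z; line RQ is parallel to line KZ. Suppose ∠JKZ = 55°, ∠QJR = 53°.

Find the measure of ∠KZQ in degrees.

∠KZQ = 72°

1. ∠JRQ = 55°  [RQ∥KZ, corresponding at R]
2. ∠JQR = 72°  [△JRQ]
3. ∠RQZ = 108°  [linear pair at Q on JZ]
4. ∠KZQ = 72°  [RQ∥KZ, co-interior at Z–Q]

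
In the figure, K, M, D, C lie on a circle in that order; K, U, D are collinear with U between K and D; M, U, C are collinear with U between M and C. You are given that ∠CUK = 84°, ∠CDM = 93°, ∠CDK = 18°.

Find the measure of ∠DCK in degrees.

1. ∠CKM = 87°  [cyclic KMDC, opposite ∠K+∠D]
2. ∠CMK = 18°  [same arc KC]
3. ∠KCM = 75°  [△KMC]
4. ∠CKD = 21°  [△KUC]
5. ∠DCK = 141°  [△KDC]

∠DCK = 141°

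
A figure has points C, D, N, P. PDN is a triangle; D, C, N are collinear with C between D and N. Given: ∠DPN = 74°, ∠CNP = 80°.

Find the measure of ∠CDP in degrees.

∠CDP = 26°

1. ∠DNP = 80°  [C on ray ND]
2. ∠NDP = 26°  [△PDN]
3. ∠CDP = 26°  [C on ray DN]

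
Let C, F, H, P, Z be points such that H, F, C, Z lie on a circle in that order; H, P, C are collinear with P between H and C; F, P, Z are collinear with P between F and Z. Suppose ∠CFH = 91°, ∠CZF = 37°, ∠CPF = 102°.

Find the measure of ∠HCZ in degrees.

1. ∠CHF = 37°  [same arc FC]
2. ∠FPH = 78°  [linear pair at P on HC]
3. ∠HFZ = 65°  [△HPF]
4. ∠HCZ = 65°  [same arc HZ]

∠HCZ = 65°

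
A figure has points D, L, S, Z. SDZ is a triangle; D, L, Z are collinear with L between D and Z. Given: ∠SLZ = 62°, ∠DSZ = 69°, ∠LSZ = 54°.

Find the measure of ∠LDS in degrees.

∠LDS = 47°

1. ∠LZS = 64°  [△SLZ]
2. ∠DZS = 64°  [L on ray ZD]
3. ∠SDZ = 47°  [△SDZ]
4. ∠LDS = 47°  [L on ray DZ]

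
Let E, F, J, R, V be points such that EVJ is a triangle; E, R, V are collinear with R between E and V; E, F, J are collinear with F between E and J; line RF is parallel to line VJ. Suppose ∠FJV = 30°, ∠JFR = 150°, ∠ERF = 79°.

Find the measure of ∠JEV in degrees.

∠JEV = 71°

1. ∠EJV = 30°  [F on ray JE]
2. ∠EVJ = 79°  [RF∥VJ, corresponding at R]
3. ∠JEV = 71°  [△EVJ]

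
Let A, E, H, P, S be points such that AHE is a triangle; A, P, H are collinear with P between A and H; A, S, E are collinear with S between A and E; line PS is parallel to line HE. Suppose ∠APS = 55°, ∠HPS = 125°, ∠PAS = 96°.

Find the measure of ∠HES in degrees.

∠HES = 29°

1. ∠ASP = 29°  [△APS]
2. ∠ESP = 151°  [linear pair at S on AE]
3. ∠HES = 29°  [PS∥HE, co-interior at E–S]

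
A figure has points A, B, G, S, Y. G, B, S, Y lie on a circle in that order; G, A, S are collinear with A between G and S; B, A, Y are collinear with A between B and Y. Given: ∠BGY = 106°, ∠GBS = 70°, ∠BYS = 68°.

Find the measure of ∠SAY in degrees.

∠SAY = 80°

1. ∠BSY = 74°  [cyclic GBSY, opposite ∠G+∠S]
2. ∠GYS = 110°  [cyclic GBSY, opposite ∠B+∠Y]
3. ∠SBY = 38°  [△BSY]
4. ∠SGY = 38°  [same arc SY]
5. ∠GSY = 32°  [△GSY]
6. ∠SAY = 80°  [△SAY]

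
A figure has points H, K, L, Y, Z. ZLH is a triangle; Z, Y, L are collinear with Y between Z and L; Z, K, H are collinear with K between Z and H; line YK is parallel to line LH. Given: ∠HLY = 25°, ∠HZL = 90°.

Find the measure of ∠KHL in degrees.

1. ∠HLZ = 25°  [Y on ray LZ]
2. ∠LHZ = 65°  [△ZLH]
3. ∠KHL = 65°  [K on ray HZ]

∠KHL = 65°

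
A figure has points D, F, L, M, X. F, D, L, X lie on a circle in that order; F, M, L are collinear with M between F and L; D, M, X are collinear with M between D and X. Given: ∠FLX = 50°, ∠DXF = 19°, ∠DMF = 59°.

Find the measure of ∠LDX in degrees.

1. ∠DLF = 19°  [same arc FD]
2. ∠DML = 121°  [linear pair at M on FL]
3. ∠LDX = 40°  [△DML]

∠LDX = 40°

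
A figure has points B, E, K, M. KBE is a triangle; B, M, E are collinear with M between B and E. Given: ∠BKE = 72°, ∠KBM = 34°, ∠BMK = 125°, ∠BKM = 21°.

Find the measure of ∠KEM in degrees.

∠KEM = 74°

1. ∠EBK = 34°  [M on ray BE]
2. ∠BEK = 74°  [△KBE]
3. ∠KEM = 74°  [M on ray EB]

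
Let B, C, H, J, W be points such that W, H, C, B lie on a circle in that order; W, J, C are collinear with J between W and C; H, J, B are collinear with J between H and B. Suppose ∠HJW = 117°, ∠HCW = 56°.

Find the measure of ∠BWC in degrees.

∠BWC = 61°

1. ∠BJC = 117°  [vertical angles at J]
2. ∠HBW = 56°  [same arc WH]
3. ∠BJW = 63°  [linear pair at J on WC]
4. ∠BWC = 61°  [△WJB]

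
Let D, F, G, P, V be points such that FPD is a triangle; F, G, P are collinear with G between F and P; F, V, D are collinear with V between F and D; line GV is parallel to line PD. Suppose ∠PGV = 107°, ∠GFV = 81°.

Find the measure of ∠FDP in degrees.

∠FDP = 26°

1. ∠FGV = 73°  [linear pair at G on FP]
2. ∠FVG = 26°  [△FGV]
3. ∠FDP = 26°  [GV∥PD, corresponding at V]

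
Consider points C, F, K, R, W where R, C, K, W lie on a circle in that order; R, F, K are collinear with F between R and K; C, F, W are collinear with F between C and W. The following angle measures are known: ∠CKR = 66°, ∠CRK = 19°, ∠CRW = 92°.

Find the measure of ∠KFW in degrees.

∠KFW = 139°

1. ∠CWR = 66°  [same arc RC]
2. ∠CWK = 19°  [same arc CK]
3. ∠RCW = 22°  [△RCW]
4. ∠RKW = 22°  [same arc RW]
5. ∠KFW = 139°  [△KFW]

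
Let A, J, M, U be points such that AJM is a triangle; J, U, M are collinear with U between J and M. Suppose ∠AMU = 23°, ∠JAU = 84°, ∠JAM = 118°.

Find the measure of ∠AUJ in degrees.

1. ∠AMJ = 23°  [U on ray MJ]
2. ∠AJM = 39°  [△AJM]
3. ∠AJU = 39°  [U on ray JM]
4. ∠AUJ = 57°  [△AJU]

∠AUJ = 57°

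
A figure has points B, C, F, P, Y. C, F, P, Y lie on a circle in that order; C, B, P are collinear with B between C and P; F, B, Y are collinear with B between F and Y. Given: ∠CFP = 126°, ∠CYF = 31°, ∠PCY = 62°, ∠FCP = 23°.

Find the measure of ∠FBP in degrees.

1. ∠CPF = 31°  [△CFP]
2. ∠PFY = 62°  [same arc PY]
3. ∠FBP = 87°  [△FBP]

∠FBP = 87°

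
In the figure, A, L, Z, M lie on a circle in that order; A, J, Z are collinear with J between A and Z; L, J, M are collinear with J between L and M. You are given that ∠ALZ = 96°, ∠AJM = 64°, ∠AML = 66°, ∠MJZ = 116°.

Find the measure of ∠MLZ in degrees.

∠MLZ = 50°

1. ∠LJZ = 64°  [vertical angles at J]
2. ∠AZL = 66°  [same arc AL]
3. ∠MLZ = 50°  [△LJZ]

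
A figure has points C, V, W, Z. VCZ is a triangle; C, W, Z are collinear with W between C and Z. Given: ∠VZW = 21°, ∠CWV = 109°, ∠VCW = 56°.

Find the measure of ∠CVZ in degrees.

1. ∠CZV = 21°  [W on ray ZC]
2. ∠VCZ = 56°  [W on ray CZ]
3. ∠CVZ = 103°  [△VCZ]

∠CVZ = 103°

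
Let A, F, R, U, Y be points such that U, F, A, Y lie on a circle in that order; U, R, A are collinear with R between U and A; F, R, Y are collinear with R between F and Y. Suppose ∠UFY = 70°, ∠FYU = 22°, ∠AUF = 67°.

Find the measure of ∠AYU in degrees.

1. ∠FAU = 22°  [same arc UF]
2. ∠AFU = 91°  [△UFA]
3. ∠AYU = 89°  [cyclic UFAY, opposite ∠F+∠Y]

∠AYU = 89°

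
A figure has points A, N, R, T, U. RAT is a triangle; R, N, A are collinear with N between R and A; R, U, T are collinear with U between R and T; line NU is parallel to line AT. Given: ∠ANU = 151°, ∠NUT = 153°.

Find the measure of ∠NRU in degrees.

∠NRU = 124°

1. ∠RNU = 29°  [linear pair at N on RA]
2. ∠NUR = 27°  [linear pair at U on RT]
3. ∠NRU = 124°  [△RNU]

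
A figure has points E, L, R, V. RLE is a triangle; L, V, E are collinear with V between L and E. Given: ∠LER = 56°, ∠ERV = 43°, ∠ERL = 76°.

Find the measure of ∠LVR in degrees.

1. ∠REV = 56°  [V on ray EL]
2. ∠EVR = 81°  [△RVE]
3. ∠LVR = 99°  [linear pair at V on LE]

∠LVR = 99°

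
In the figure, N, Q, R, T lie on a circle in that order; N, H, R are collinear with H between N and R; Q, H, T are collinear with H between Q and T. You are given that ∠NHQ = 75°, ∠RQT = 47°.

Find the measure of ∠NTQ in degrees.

1. ∠RHT = 75°  [vertical angles at H]
2. ∠RNT = 47°  [same arc RT]
3. ∠NHT = 105°  [linear pair at H on NR]
4. ∠NTQ = 28°  [△NHT]

∠NTQ = 28°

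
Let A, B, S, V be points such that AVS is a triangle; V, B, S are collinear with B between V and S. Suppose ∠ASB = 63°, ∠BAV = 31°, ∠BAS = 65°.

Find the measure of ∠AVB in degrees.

1. ∠ABS = 52°  [△ABS]
2. ∠ABV = 128°  [linear pair at B on VS]
3. ∠AVB = 21°  [△AVB]

∠AVB = 21°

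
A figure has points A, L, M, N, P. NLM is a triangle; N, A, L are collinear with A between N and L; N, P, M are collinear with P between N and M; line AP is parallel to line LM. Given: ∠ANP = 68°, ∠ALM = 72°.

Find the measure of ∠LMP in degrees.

1. ∠LNM = 68°  [A on NL, P on NM]
2. ∠MLN = 72°  [A on ray LN]
3. ∠LMN = 40°  [△NLM]
4. ∠LMP = 40°  [P on ray MN]

∠LMP = 40°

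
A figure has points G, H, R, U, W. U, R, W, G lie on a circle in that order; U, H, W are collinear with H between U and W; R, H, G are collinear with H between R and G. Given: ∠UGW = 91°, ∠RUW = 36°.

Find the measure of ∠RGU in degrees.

∠RGU = 55°

1. ∠URW = 89°  [cyclic URWG, opposite ∠R+∠G]
2. ∠RWU = 55°  [△URW]
3. ∠RGU = 55°  [same arc UR]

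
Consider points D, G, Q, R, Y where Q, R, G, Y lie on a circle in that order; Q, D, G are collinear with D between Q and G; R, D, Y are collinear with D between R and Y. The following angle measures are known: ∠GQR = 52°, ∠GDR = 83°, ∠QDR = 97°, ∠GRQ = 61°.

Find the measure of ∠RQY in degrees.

∠RQY = 82°

1. ∠QGR = 67°  [△QRG]
2. ∠QRY = 31°  [△QDR]
3. ∠QYR = 67°  [same arc QR]
4. ∠RQY = 82°  [△QRY]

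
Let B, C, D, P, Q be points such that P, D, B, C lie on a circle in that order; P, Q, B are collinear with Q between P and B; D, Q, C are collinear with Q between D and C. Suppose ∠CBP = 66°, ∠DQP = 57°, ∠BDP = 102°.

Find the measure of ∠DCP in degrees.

∠DCP = 21°

1. ∠CDP = 66°  [same arc PC]
2. ∠BPD = 57°  [△PQD]
3. ∠DBP = 21°  [△PDB]
4. ∠DCP = 21°  [same arc PD]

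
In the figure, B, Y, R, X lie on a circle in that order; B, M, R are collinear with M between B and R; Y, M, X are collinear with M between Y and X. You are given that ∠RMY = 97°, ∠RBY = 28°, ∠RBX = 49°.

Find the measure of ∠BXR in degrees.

∠BXR = 62°

1. ∠BMX = 97°  [vertical angles at M]
2. ∠RXY = 28°  [same arc YR]
3. ∠RMX = 83°  [linear pair at M on BR]
4. ∠BRX = 69°  [△RMX]
5. ∠BXR = 62°  [△BRX]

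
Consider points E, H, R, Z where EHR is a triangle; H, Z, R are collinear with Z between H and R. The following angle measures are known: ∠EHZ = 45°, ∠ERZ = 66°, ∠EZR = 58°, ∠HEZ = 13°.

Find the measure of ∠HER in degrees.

1. ∠EHR = 45°  [Z on ray HR]
2. ∠ERH = 66°  [Z on ray RH]
3. ∠HER = 69°  [△EHR]

∠HER = 69°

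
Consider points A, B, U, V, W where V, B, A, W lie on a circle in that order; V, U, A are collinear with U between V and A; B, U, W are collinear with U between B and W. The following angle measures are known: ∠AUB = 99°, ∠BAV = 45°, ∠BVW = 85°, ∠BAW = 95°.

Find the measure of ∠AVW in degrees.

∠AVW = 36°

1. ∠VUW = 99°  [vertical angles at U]
2. ∠BWV = 45°  [same arc VB]
3. ∠AVW = 36°  [△VUW]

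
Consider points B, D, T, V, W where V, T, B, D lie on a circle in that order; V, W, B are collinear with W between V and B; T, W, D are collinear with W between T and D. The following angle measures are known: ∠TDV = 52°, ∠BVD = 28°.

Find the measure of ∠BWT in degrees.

1. ∠TBV = 52°  [same arc VT]
2. ∠BTD = 28°  [same arc BD]
3. ∠BWT = 100°  [△TWB]

∠BWT = 100°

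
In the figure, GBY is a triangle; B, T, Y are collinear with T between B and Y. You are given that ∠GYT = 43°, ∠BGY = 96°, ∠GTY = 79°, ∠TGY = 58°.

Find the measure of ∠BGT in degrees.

∠BGT = 38°

1. ∠BYG = 43°  [T on ray YB]
2. ∠GBY = 41°  [△GBY]
3. ∠BTG = 101°  [linear pair at T on BY]
4. ∠GBT = 41°  [T on ray BY]
5. ∠BGT = 38°  [△GBT]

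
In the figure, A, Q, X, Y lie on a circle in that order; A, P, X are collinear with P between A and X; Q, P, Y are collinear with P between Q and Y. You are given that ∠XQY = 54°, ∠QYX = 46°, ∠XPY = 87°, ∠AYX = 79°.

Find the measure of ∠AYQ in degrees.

∠AYQ = 33°

1. ∠XAY = 54°  [same arc XY]
2. ∠APY = 93°  [linear pair at P on AX]
3. ∠AYQ = 33°  [△APY]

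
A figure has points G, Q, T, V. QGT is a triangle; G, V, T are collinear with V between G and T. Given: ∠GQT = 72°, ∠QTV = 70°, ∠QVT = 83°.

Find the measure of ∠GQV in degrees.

1. ∠GTQ = 70°  [V on ray TG]
2. ∠GVQ = 97°  [linear pair at V on GT]
3. ∠QGT = 38°  [△QGT]
4. ∠QGV = 38°  [V on ray GT]
5. ∠GQV = 45°  [△QGV]

∠GQV = 45°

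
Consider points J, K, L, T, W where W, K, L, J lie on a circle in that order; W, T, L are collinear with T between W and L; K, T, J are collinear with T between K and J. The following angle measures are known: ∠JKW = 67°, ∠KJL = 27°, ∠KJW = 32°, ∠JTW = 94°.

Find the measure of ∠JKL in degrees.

∠JKL = 54°

1. ∠KLW = 32°  [same arc WK]
2. ∠KTL = 94°  [vertical angles at T]
3. ∠JKL = 54°  [△KTL]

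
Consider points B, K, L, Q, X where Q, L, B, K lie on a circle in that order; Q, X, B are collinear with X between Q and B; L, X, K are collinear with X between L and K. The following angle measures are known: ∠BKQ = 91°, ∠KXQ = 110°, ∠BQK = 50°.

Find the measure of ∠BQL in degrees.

1. ∠KBQ = 39°  [△QBK]
2. ∠BXL = 110°  [vertical angles at X]
3. ∠KLQ = 39°  [same arc QK]
4. ∠LXQ = 70°  [linear pair at X on QB]
5. ∠BQL = 71°  [△QXL]

∠BQL = 71°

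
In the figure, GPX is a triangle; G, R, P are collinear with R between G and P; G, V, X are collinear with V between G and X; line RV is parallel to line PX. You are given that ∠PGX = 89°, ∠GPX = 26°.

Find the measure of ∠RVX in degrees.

1. ∠GXP = 65°  [△GPX]
2. ∠GVR = 65°  [RV∥PX, corresponding at V]
3. ∠RVX = 115°  [linear pair at V on GX]

∠RVX = 115°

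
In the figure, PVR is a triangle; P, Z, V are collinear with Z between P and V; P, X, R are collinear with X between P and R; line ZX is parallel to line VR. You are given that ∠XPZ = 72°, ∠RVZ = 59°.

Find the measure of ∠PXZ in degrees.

1. ∠RPV = 72°  [Z on PV, X on PR]
2. ∠PVR = 59°  [Z on ray VP]
3. ∠PRV = 49°  [△PVR]
4. ∠PXZ = 49°  [ZX∥VR, corresponding at X]

∠PXZ = 49°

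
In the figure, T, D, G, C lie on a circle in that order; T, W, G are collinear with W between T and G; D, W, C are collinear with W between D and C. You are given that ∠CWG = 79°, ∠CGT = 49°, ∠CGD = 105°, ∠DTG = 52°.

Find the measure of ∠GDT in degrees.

∠GDT = 72°

1. ∠DWT = 79°  [vertical angles at W]
2. ∠DCG = 52°  [△GWC]
3. ∠CDG = 23°  [△DGC]
4. ∠DWG = 101°  [linear pair at W on TG]
5. ∠DGT = 56°  [△DWG]
6. ∠GDT = 72°  [△TDG]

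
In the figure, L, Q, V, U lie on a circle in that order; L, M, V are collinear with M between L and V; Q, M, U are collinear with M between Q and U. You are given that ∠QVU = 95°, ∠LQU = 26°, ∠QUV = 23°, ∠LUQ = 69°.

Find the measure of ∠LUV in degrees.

1. ∠UQV = 62°  [△QVU]
2. ∠LVU = 26°  [same arc LU]
3. ∠ULV = 62°  [same arc VU]
4. ∠LUV = 92°  [△LVU]

∠LUV = 92°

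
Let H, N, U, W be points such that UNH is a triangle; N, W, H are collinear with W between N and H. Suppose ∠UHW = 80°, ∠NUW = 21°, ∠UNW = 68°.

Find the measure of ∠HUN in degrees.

1. ∠NHU = 80°  [W on ray HN]
2. ∠HNU = 68°  [W on ray NH]
3. ∠HUN = 32°  [△UNH]

∠HUN = 32°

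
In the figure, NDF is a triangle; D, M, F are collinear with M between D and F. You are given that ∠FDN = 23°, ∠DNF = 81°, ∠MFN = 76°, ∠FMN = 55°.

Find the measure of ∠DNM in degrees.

∠DNM = 32°

1. ∠MDN = 23°  [M on ray DF]
2. ∠DMN = 125°  [linear pair at M on DF]
3. ∠DNM = 32°  [△NDM]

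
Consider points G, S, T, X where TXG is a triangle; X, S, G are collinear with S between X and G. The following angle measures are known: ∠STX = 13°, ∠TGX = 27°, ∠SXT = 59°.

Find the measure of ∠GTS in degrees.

∠GTS = 81°

1. ∠TSX = 108°  [△TXS]
2. ∠SGT = 27°  [S on ray GX]
3. ∠GST = 72°  [linear pair at S on XG]
4. ∠GTS = 81°  [△TSG]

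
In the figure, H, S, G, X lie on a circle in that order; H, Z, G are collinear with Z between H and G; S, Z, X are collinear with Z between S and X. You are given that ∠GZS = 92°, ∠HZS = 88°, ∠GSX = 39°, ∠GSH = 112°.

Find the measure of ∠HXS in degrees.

∠HXS = 49°

1. ∠HZX = 92°  [vertical angles at Z]
2. ∠GHX = 39°  [same arc GX]
3. ∠HXS = 49°  [△HZX]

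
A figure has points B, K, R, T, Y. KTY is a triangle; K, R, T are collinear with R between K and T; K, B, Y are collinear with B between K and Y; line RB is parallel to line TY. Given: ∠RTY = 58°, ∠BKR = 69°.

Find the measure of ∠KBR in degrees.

1. ∠KTY = 58°  [R on ray TK]
2. ∠TKY = 69°  [R on KT, B on KY]
3. ∠KYT = 53°  [△KTY]
4. ∠KBR = 53°  [RB∥TY, corresponding at B]

∠KBR = 53°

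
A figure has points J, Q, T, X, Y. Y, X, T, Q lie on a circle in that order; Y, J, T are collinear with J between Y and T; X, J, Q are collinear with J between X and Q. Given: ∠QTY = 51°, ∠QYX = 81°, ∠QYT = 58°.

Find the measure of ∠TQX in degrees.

∠TQX = 23°

1. ∠QTX = 99°  [cyclic YXTQ, opposite ∠Y+∠T]
2. ∠QXT = 58°  [same arc TQ]
3. ∠TQX = 23°  [△XTQ]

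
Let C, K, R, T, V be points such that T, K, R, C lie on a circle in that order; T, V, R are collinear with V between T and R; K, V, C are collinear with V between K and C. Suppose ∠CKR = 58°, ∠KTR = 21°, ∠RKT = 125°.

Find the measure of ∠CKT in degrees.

1. ∠CTR = 58°  [same arc RC]
2. ∠RCT = 55°  [cyclic TKRC, opposite ∠K+∠C]
3. ∠CRT = 67°  [△TRC]
4. ∠CKT = 67°  [same arc TC]

∠CKT = 67°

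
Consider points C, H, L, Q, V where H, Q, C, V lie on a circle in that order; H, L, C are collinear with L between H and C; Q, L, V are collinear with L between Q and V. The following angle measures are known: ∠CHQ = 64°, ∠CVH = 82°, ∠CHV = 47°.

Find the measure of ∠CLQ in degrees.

∠CLQ = 115°

1. ∠CQH = 98°  [cyclic HQCV, opposite ∠Q+∠V]
2. ∠CQV = 47°  [same arc CV]
3. ∠HCQ = 18°  [△HQC]
4. ∠CLQ = 115°  [△QLC]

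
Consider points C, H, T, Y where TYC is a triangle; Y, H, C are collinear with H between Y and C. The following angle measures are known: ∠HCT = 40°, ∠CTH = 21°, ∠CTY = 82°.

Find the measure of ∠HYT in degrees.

1. ∠TCY = 40°  [H on ray CY]
2. ∠CYT = 58°  [△TYC]
3. ∠HYT = 58°  [H on ray YC]

∠HYT = 58°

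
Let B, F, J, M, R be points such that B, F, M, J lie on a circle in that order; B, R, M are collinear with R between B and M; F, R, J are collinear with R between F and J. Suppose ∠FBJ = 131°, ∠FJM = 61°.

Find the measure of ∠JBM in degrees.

1. ∠FMJ = 49°  [cyclic BFMJ, opposite ∠B+∠M]
2. ∠JFM = 70°  [△FMJ]
3. ∠JBM = 70°  [same arc MJ]

∠JBM = 70°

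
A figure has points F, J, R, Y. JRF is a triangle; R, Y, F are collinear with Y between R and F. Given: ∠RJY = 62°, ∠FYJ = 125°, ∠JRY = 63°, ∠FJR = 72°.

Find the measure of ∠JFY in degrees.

1. ∠FRJ = 63°  [Y on ray RF]
2. ∠JFR = 45°  [△JRF]
3. ∠JFY = 45°  [Y on ray FR]

∠JFY = 45°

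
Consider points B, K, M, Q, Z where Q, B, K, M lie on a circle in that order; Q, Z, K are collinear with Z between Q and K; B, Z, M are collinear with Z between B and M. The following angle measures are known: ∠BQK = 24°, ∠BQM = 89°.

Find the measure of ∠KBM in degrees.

∠KBM = 65°

1. ∠BMK = 24°  [same arc BK]
2. ∠BKM = 91°  [cyclic QBKM, opposite ∠Q+∠K]
3. ∠KBM = 65°  [△BKM]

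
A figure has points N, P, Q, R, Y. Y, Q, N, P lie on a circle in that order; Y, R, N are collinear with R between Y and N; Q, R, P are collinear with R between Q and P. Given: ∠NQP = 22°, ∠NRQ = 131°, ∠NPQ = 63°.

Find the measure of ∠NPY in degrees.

1. ∠QNY = 27°  [△QRN]
2. ∠NYQ = 63°  [same arc QN]
3. ∠NQY = 90°  [△YQN]
4. ∠NPY = 90°  [cyclic YQNP, opposite ∠Q+∠P]

∠NPY = 90°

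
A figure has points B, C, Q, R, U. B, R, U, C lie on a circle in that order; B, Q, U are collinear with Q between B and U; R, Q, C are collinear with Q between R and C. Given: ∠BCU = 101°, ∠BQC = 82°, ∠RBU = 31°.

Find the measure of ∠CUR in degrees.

∠CUR = 121°

1. ∠BRU = 79°  [cyclic BRUC, opposite ∠R+∠C]
2. ∠RQU = 82°  [vertical angles at Q]
3. ∠RCU = 31°  [same arc RU]
4. ∠BUR = 70°  [△BRU]
5. ∠CRU = 28°  [△RQU]
6. ∠CUR = 121°  [△RUC]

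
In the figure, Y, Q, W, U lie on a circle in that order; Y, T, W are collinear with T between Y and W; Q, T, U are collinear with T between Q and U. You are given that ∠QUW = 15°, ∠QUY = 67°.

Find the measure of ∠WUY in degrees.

∠WUY = 82°

1. ∠QYW = 15°  [same arc QW]
2. ∠QWY = 67°  [same arc YQ]
3. ∠WQY = 98°  [△YQW]
4. ∠WUY = 82°  [cyclic YQWU, opposite ∠Q+∠U]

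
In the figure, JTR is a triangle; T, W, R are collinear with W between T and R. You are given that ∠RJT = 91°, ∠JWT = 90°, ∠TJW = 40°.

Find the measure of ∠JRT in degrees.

1. ∠JTW = 50°  [△JTW]
2. ∠JTR = 50°  [W on ray TR]
3. ∠JRT = 39°  [△JTR]

∠JRT = 39°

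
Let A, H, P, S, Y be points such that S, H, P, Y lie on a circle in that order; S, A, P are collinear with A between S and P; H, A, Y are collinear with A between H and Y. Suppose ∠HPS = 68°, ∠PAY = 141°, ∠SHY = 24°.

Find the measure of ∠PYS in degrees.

∠PYS = 83°

1. ∠HYS = 68°  [same arc SH]
2. ∠SAY = 39°  [linear pair at A on SP]
3. ∠SPY = 24°  [same arc SY]
4. ∠PSY = 73°  [△SAY]
5. ∠PYS = 83°  [△SPY]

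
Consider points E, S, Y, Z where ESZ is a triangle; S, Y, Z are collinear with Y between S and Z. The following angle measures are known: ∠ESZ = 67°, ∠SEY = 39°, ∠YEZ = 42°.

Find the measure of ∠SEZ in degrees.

∠SEZ = 81°

1. ∠ESY = 67°  [Y on ray SZ]
2. ∠EYS = 74°  [△ESY]
3. ∠EYZ = 106°  [linear pair at Y on SZ]
4. ∠EZY = 32°  [△EYZ]
5. ∠EZS = 32°  [Y on ray ZS]
6. ∠SEZ = 81°  [△ESZ]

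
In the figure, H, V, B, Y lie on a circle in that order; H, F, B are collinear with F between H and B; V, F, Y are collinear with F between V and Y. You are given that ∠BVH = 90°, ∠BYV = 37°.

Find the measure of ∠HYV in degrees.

∠HYV = 53°

1. ∠BHV = 37°  [same arc VB]
2. ∠HBV = 53°  [△HVB]
3. ∠HYV = 53°  [same arc HV]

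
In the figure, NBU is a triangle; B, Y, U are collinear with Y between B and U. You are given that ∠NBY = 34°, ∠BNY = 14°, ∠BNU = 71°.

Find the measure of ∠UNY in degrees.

∠UNY = 57°

1. ∠BYN = 132°  [△NBY]
2. ∠NBU = 34°  [Y on ray BU]
3. ∠BUN = 75°  [△NBU]
4. ∠NYU = 48°  [linear pair at Y on BU]
5. ∠NUY = 75°  [Y on ray UB]
6. ∠UNY = 57°  [△NYU]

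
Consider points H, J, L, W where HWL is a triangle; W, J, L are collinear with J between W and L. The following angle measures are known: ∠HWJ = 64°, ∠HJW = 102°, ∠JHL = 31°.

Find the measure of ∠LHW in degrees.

∠LHW = 45°

1. ∠HWL = 64°  [J on ray WL]
2. ∠HJL = 78°  [linear pair at J on WL]
3. ∠HLJ = 71°  [△HJL]
4. ∠HLW = 71°  [J on ray LW]
5. ∠LHW = 45°  [△HWL]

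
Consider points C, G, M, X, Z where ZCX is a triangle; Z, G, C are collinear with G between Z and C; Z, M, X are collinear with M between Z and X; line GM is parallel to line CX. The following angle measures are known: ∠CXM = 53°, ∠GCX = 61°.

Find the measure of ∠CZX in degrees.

∠CZX = 66°

1. ∠CXZ = 53°  [M on ray XZ]
2. ∠XCZ = 61°  [G on ray CZ]
3. ∠CZX = 66°  [△ZCX]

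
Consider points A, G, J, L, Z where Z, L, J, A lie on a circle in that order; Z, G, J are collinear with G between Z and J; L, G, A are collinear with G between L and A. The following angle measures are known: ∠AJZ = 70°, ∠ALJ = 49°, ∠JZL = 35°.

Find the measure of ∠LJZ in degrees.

∠LJZ = 26°

1. ∠ALZ = 70°  [same arc ZA]
2. ∠LGZ = 75°  [△ZGL]
3. ∠JGL = 105°  [linear pair at G on ZJ]
4. ∠LJZ = 26°  [△LGJ]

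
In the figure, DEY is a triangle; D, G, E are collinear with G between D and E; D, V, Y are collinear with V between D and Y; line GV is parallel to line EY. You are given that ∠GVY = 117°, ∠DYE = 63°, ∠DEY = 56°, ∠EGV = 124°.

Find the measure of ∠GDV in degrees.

1. ∠DVG = 63°  [linear pair at V on DY]
2. ∠DGV = 56°  [GV∥EY, corresponding at G]
3. ∠GDV = 61°  [△DGV]

∠GDV = 61°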